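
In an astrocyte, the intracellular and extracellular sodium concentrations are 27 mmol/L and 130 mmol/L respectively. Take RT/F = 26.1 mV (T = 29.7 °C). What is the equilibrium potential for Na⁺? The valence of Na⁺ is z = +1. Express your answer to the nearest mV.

E = (26.1/z) · ln([Na⁺]_out/[Na⁺]_in) with z = +1.
= (26.1/1) · ln(130/27) = 26.10 · ln(4.815)
= 26.10 · (1.5717) = 41.02 mV

41 mV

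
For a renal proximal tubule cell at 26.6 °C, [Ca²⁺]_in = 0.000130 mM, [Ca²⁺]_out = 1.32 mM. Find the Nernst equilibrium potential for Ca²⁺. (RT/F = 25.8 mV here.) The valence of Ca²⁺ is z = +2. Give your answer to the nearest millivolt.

E = (25.8/z) · ln([Ca²⁺]_out/[Ca²⁺]_in) with z = +2.
= (25.8/2) · ln(1.32/0.000130) = 12.90 · ln(1.015e+04)
= 12.90 · (9.2256) = 119.01 mV

119 mV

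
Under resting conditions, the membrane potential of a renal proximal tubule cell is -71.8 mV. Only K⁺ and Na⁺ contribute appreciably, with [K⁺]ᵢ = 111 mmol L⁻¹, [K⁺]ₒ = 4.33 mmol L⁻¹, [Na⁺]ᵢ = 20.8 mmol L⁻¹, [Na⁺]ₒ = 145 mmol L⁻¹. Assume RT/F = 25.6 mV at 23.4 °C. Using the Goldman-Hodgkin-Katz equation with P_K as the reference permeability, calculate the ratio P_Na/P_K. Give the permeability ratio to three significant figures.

0.0166

Let α = P_Na/P_K. GHK: Vm = 25.6·ln[(Kₒ + α·Naₒ)/(Kᵢ + α·Naᵢ)].
e^(Vm/25.6) = e^(-71.8/25.6) = 0.060526
So 0.060526·(Kᵢ + α·Naᵢ) = Kₒ + α·Naₒ → α = (0.060526·111.0 − 4.33) / (145.0 − 0.060526·20.8)
α = (6.718 − 4.33) / (145.0 − 1.259) = 2.388/143.7 = 0.01662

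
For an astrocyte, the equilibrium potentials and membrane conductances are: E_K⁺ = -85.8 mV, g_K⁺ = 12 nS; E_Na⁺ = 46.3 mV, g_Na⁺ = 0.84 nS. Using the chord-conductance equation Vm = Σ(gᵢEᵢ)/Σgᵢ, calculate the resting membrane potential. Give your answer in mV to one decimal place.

Σ gᵢEᵢ = 12·(-85.8) + 0.84·(46.3) = -990.71
Σ gᵢ = 12 + 0.84 = 12.84
Vm = -990.71 / 12.84 = -77.16 mV

-77.2 mV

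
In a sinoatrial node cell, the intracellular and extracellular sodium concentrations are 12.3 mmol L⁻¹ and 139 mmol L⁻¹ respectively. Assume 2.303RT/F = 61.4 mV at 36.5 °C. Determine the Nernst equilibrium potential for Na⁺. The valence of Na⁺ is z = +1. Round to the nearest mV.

65 mV

E = (61.4/z) · log₁₀([Na⁺]_out/[Na⁺]_in) with z = +1.
= (61.4/1) · log₁₀(139/12.3) = 61.40 · log₁₀(11.3)
= 61.40 · (1.0531) = 64.66 mV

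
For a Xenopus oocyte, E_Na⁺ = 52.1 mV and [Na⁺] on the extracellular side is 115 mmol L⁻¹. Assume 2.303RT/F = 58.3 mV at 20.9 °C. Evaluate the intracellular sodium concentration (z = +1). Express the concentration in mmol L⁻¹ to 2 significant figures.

Nernst: E = (58.3/1) · log₁₀([out]/[in]), so log₁₀([out]/[in]) = 52.1 × 1 / 58.3 = 0.8937.
[out]/[in] = 10^(0.8937) = 7.828.
[in] = 115 / 7.828 = 14.69 mmol L⁻¹.

15 mmol L⁻¹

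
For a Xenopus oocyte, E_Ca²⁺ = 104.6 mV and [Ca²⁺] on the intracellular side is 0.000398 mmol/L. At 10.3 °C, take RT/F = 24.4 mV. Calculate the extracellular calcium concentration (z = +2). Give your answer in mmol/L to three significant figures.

Nernst: E = (24.4/2) · ln([out]/[in]), so ln([out]/[in]) = 104.6 × 2 / 24.4 = 8.5738.
[out]/[in] = e^(8.5738) = 5291.
[out] = 5291 × 0.000398 = 2.106 mmol/L.

2.11 mmol/L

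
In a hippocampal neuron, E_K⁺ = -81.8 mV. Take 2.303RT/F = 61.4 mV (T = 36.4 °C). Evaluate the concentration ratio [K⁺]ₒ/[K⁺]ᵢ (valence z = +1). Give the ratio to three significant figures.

log₁₀([out]/[in]) = E·z/(61.4) = -81.8 × 1 / 61.4 = -1.3322
[out]/[in] = 10^(-1.3322) = 0.04653

0.0465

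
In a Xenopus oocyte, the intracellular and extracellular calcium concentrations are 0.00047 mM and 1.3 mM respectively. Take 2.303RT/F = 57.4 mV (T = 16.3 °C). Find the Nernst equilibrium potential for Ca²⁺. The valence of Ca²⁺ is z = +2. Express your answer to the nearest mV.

99 mV

E = (57.4/z) · log₁₀([Ca²⁺]_out/[Ca²⁺]_in) with z = +2.
= (57.4/2) · log₁₀(1.3/0.00047) = 28.70 · log₁₀(2766)
= 28.70 · (3.4418) = 98.78 mV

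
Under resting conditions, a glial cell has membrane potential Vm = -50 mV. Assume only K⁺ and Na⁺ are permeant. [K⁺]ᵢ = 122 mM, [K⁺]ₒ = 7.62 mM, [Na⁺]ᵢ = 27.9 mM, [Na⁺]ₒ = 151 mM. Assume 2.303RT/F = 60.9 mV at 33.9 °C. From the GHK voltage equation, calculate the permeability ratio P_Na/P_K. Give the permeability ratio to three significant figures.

0.0736

Let α = P_Na/P_K. GHK: Vm = 60.9·log₁₀[(Kₒ + α·Naₒ)/(Kᵢ + α·Naᵢ)].
10^(Vm/60.9) = 10^(-50.0/60.9) = 0.151
So 0.151·(Kᵢ + α·Naᵢ) = Kₒ + α·Naₒ → α = (0.151·122.0 − 7.62) / (151.0 − 0.151·27.9)
α = (18.42 − 7.62) / (151.0 − 4.213) = 10.8/146.8 = 0.07359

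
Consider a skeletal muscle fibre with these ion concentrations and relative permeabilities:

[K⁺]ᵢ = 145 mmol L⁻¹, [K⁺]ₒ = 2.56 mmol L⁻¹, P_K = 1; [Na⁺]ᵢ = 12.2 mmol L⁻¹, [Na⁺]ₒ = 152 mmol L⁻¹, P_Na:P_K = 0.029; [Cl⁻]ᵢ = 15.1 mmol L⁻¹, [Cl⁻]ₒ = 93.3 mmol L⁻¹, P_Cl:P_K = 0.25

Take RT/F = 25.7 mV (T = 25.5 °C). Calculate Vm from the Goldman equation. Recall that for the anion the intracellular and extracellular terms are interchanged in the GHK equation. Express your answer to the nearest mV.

Vm = 25.7 · ln[(Σ P·[cation]ₒ + Σ P·[anion]ᵢ) / (Σ P·[cation]ᵢ + Σ P·[anion]ₒ)]
Numerator = 1×2.56 + 0.029×152 + 0.25×15.1 = 10.74
Denominator = 1×145 + 0.029×12.2 + 0.25×93.3 = 168.7
Vm = 25.7 · ln(0.063689) = 25.7 × (-2.7537) = -70.77 mV

-71 mV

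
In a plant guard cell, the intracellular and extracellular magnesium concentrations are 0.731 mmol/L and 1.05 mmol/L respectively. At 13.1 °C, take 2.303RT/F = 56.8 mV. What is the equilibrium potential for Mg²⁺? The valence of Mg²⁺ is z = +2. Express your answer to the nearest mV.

4 mV

E = (56.8/z) · log₁₀([Mg²⁺]_out/[Mg²⁺]_in) with z = +2.
= (56.8/2) · log₁₀(1.05/0.731) = 28.40 · log₁₀(1.436)
= 28.40 · (0.1573) = 4.47 mV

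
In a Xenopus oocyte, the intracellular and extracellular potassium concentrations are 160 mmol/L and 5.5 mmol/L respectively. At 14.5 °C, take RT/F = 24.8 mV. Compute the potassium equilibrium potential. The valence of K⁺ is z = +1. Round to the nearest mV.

-84 mV

E = (24.8/z) · ln([K⁺]_out/[K⁺]_in) with z = +1.
= (24.8/1) · ln(5.5/160) = 24.80 · ln(0.03438)
= 24.80 · (-3.3704) = -83.59 mV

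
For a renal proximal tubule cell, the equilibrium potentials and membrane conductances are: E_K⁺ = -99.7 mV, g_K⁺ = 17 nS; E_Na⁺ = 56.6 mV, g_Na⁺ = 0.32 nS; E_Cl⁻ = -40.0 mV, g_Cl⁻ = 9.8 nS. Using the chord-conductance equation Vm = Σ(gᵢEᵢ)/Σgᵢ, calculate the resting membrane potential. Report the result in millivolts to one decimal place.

-76.3 mV

Σ gᵢEᵢ = 17·(-99.7) + 0.32·(56.6) + 9.8·(-40.0) = -2068.79
Σ gᵢ = 17 + 0.32 + 9.8 = 27.12
Vm = -2068.79 / 27.12 = -76.28 mV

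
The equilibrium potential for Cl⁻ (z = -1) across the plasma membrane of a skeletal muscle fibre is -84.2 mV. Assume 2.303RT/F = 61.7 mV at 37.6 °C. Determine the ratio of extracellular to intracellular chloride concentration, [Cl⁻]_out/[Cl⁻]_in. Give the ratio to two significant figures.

log₁₀([out]/[in]) = E·z/(61.7) = -84.2 × -1 / 61.7 = 1.3647
[out]/[in] = 10^(1.3647) = 23.16

23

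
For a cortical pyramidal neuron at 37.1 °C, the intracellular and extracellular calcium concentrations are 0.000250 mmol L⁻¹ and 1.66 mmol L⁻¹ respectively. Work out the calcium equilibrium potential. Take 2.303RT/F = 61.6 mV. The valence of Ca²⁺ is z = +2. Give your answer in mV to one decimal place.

117.7 mV

E = (61.6/z) · log₁₀([Ca²⁺]_out/[Ca²⁺]_in) with z = +2.
= (61.6/2) · log₁₀(1.66/0.000250) = 30.80 · log₁₀(6640)
= 30.80 · (3.8222) = 117.72 mV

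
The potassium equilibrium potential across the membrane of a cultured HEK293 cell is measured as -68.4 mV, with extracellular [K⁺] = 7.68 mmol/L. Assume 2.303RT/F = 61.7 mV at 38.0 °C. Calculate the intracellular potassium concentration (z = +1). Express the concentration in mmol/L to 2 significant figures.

99 mmol/L

Nernst: E = (61.7/1) · log₁₀([out]/[in]), so log₁₀([out]/[in]) = -68.4 × 1 / 61.7 = -1.1086.
[out]/[in] = 10^(-1.1086) = 0.07788.
[in] = 7.68 / 0.07788 = 98.62 mmol/L.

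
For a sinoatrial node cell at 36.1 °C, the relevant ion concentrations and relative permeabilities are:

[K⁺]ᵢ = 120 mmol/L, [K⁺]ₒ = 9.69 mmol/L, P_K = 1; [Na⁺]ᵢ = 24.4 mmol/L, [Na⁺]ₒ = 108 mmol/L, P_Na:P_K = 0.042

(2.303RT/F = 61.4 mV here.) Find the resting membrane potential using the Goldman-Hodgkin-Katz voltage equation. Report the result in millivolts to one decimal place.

-57.1 mV

Vm = 61.4 · log₁₀[(Σ P·[cation]ₒ + Σ P·[anion]ᵢ) / (Σ P·[cation]ᵢ + Σ P·[anion]ₒ)]
Numerator = 1×9.69 + 0.042×108 = 14.23
Denominator = 1×120 + 0.042×24.4 = 121
Vm = 61.4 · log₁₀(0.11755) = 61.4 × (-0.9298) = -57.09 mV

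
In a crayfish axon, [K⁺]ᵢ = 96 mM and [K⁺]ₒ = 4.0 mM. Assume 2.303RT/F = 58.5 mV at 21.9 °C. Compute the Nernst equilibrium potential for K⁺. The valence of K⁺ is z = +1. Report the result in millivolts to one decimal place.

-80.7 mV

E = (58.5/z) · log₁₀([K⁺]_out/[K⁺]_in) with z = +1.
= (58.5/1) · log₁₀(4.0/96) = 58.50 · log₁₀(0.04167)
= 58.50 · (-1.3802) = -80.74 mV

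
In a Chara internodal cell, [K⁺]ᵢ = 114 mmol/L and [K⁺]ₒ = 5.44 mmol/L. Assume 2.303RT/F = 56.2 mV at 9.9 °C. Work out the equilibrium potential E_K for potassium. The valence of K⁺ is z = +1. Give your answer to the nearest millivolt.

E = (56.2/z) · log₁₀([K⁺]_out/[K⁺]_in) with z = +1.
= (56.2/1) · log₁₀(5.44/114) = 56.20 · log₁₀(0.04772)
= 56.20 · (-1.3213) = -74.26 mV

-74 mV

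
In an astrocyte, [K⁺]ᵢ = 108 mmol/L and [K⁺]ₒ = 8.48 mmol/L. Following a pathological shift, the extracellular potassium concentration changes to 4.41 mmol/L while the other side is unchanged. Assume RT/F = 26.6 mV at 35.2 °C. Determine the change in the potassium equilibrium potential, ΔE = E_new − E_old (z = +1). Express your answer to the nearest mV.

E_old = (26.6/1)·ln(8.48/108) = -67.68 mV
E_new = (26.6/1)·ln(4.41/108) = -85.07 mV
ΔE = -85.07 − (-67.68) = -17.39 mV

-17 mV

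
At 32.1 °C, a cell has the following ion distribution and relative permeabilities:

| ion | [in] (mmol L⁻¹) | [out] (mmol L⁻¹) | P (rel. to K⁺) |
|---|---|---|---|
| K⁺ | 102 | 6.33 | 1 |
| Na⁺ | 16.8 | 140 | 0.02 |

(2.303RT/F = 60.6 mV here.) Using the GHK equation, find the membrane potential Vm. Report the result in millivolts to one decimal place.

-63.6 mV

Vm = 60.6 · log₁₀[(Σ P·[cation]ₒ + Σ P·[anion]ᵢ) / (Σ P·[cation]ᵢ + Σ P·[anion]ₒ)]
Numerator = 1×6.33 + 0.02×140 = 9.13
Denominator = 1×102 + 0.02×16.8 = 102.3
Vm = 60.6 · log₁₀(0.089216) = 60.6 × (-1.0496) = -63.60 mV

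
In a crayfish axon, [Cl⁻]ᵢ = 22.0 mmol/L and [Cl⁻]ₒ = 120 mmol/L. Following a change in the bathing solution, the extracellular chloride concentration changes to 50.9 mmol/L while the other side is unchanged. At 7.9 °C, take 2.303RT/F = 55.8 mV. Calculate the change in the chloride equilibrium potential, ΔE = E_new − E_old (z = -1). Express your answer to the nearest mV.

21 mV

E_old = (55.8/-1)·log₁₀(120/22.0) = -41.11 mV
E_new = (55.8/-1)·log₁₀(50.9/22.0) = -20.33 mV
ΔE = -20.33 − (-41.11) = 20.78 mV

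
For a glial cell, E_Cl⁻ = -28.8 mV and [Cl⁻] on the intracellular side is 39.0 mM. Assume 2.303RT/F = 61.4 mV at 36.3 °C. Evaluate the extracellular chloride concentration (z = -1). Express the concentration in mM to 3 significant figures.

115 mM

Nernst: E = (61.4/-1) · log₁₀([out]/[in]), so log₁₀([out]/[in]) = -28.8 × -1 / 61.4 = 0.4691.
[out]/[in] = 10^(0.4691) = 2.945.
[out] = 2.945 × 39.0 = 114.8 mM.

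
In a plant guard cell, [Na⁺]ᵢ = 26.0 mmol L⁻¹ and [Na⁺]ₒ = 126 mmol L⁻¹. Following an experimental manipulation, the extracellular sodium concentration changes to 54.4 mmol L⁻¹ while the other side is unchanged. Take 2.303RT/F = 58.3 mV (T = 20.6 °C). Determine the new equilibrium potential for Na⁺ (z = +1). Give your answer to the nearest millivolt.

19 mV

After the shift: [Na⁺]_out = 54.4, [Na⁺]_in = 26.0 mmol L⁻¹.
E_new = (58.3/1)·log₁₀(54.4/26.0) = 58.30 · (0.3206) = 18.69 mV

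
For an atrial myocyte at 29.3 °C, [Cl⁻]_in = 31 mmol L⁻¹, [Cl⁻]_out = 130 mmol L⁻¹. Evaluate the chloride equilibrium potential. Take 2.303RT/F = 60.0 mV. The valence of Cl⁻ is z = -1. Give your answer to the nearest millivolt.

E = (60.0/z) · log₁₀([Cl⁻]_out/[Cl⁻]_in) with z = -1.
For an anion, dividing by z = -1 reverses the sign.
= (60.0/-1) · log₁₀(130/31) = -60.00 · log₁₀(4.194)
= -60.00 · (0.6226) = -37.35 mV

-37 mV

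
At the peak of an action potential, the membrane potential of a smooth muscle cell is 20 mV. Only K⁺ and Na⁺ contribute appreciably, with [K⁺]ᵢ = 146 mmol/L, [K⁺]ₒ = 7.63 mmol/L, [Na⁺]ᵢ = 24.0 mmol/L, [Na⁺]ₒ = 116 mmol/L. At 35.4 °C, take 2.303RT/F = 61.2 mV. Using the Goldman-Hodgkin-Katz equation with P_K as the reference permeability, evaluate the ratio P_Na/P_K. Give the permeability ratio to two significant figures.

4.6

Let α = P_Na/P_K. GHK: Vm = 61.2·log₁₀[(Kₒ + α·Naₒ)/(Kᵢ + α·Naᵢ)].
10^(Vm/61.2) = 10^(20.0/61.2) = 2.1223
So 2.1223·(Kᵢ + α·Naᵢ) = Kₒ + α·Naₒ → α = (2.1223·146.0 − 7.63) / (116.0 − 2.1223·24.0)
α = (309.8 − 7.63) / (116.0 − 50.93) = 302.2/65.07 = 4.645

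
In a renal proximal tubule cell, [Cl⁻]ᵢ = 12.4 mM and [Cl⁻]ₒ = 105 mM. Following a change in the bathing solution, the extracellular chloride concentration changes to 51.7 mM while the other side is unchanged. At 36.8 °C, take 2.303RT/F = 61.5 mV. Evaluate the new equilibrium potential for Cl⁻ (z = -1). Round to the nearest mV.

-38 mV

After the shift: [Cl⁻]_out = 51.7, [Cl⁻]_in = 12.4 mM.
E_new = (61.5/-1)·log₁₀(51.7/12.4) = -61.50 · (0.6201) = -38.13 mV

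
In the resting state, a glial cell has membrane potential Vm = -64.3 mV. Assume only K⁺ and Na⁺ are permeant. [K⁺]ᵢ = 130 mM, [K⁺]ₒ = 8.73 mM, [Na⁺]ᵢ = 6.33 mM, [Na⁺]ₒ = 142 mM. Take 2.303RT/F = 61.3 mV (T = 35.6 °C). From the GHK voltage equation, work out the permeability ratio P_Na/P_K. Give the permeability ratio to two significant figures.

0.020

Let α = P_Na/P_K. GHK: Vm = 61.3·log₁₀[(Kₒ + α·Naₒ)/(Kᵢ + α·Naᵢ)].
10^(Vm/61.3) = 10^(-64.3/61.3) = 0.089343
So 0.089343·(Kᵢ + α·Naᵢ) = Kₒ + α·Naₒ → α = (0.089343·130.0 − 8.73) / (142.0 − 0.089343·6.33)
α = (11.61 − 8.73) / (142.0 − 0.5655) = 2.885/141.4 = 0.0204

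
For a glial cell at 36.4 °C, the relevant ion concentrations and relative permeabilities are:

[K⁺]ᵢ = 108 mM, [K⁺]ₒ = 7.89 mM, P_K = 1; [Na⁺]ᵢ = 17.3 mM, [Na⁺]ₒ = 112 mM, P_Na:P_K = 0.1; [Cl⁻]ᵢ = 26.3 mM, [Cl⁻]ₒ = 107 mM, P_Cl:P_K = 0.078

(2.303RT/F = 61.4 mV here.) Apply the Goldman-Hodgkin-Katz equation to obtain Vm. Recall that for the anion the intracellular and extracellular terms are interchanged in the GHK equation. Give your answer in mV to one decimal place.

-45.9 mV

Vm = 61.4 · log₁₀[(Σ P·[cation]ₒ + Σ P·[anion]ᵢ) / (Σ P·[cation]ᵢ + Σ P·[anion]ₒ)]
Numerator = 1×7.89 + 0.1×112 + 0.078×26.3 = 21.14
Denominator = 1×108 + 0.1×17.3 + 0.078×107 = 118.1
Vm = 61.4 · log₁₀(0.17905) = 61.4 × (-0.7470) = -45.87 mV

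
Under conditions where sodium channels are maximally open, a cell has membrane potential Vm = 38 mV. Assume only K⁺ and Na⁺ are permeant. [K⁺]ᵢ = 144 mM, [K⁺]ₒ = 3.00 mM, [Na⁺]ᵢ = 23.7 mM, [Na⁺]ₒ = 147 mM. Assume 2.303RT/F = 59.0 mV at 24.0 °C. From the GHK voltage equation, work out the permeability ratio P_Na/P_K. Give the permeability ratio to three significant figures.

Let α = P_Na/P_K. GHK: Vm = 59.0·log₁₀[(Kₒ + α·Naₒ)/(Kᵢ + α·Naᵢ)].
10^(Vm/59.0) = 10^(38.0/59.0) = 4.4062
So 4.4062·(Kᵢ + α·Naᵢ) = Kₒ + α·Naₒ → α = (4.4062·144.0 − 3.0) / (147.0 − 4.4062·23.7)
α = (634.5 − 3.0) / (147.0 − 104.4) = 631.5/42.57 = 14.83

14.8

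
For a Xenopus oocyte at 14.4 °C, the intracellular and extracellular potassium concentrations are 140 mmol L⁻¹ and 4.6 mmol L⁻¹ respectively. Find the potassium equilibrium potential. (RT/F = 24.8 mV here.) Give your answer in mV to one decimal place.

-84.7 mV

E = (24.8/z) · ln([K⁺]_out/[K⁺]_in) with z = +1.
= (24.8/1) · ln(4.6/140) = 24.80 · ln(0.03286)
= 24.80 · (-3.4156) = -84.71 mV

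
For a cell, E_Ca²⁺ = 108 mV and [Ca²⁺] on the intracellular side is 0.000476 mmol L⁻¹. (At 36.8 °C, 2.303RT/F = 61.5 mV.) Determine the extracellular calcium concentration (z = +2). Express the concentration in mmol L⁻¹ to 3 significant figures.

1.55 mmol L⁻¹

Nernst: E = (61.5/2) · log₁₀([out]/[in]), so log₁₀([out]/[in]) = 108.0 × 2 / 61.5 = 3.5122.
[out]/[in] = 10^(3.5122) = 3252.
[out] = 3252 × 0.000476 = 1.548 mmol L⁻¹.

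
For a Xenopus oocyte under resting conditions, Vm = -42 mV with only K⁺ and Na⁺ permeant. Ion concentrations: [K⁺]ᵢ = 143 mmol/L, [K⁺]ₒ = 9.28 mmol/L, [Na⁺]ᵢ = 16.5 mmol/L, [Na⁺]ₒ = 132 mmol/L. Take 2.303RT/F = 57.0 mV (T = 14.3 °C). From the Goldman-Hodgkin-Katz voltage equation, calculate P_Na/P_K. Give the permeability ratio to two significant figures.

0.13

Let α = P_Na/P_K. GHK: Vm = 57.0·log₁₀[(Kₒ + α·Naₒ)/(Kᵢ + α·Naᵢ)].
10^(Vm/57.0) = 10^(-42.0/57.0) = 0.1833
So 0.1833·(Kᵢ + α·Naᵢ) = Kₒ + α·Naₒ → α = (0.1833·143.0 − 9.28) / (132.0 − 0.1833·16.5)
α = (26.21 − 9.28) / (132.0 − 3.024) = 16.93/129 = 0.1313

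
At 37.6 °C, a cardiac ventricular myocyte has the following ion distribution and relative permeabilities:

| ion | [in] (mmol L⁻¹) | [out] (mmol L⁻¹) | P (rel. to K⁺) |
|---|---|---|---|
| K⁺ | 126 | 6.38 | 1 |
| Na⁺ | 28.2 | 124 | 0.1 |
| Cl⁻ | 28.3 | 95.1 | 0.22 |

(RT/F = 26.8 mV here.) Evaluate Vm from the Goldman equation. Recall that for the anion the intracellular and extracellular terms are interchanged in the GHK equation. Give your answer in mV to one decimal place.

Vm = 26.8 · ln[(Σ P·[cation]ₒ + Σ P·[anion]ᵢ) / (Σ P·[cation]ᵢ + Σ P·[anion]ₒ)]
Numerator = 1×6.38 + 0.1×124 + 0.22×28.3 = 25.01
Denominator = 1×126 + 0.1×28.2 + 0.22×95.1 = 149.7
Vm = 26.8 · ln(0.16699) = 26.8 × (-1.7898) = -47.97 mV

-48.0 mV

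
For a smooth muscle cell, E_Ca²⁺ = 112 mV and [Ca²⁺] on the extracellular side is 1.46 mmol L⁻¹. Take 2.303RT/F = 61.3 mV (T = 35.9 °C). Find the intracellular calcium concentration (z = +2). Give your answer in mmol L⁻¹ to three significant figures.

0.000324 mmol L⁻¹

Nernst: E = (61.3/2) · log₁₀([out]/[in]), so log₁₀([out]/[in]) = 112.0 × 2 / 61.3 = 3.6542.
[out]/[in] = 10^(3.6542) = 4510.
[in] = 1.46 / 4510 = 0.0003237 mmol L⁻¹.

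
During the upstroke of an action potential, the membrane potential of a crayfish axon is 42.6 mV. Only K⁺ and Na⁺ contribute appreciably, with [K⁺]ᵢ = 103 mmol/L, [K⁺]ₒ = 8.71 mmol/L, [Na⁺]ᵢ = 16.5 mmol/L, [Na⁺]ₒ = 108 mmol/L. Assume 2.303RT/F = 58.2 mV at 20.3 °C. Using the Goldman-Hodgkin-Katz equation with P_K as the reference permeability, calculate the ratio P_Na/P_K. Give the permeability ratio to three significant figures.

28.8

Let α = P_Na/P_K. GHK: Vm = 58.2·log₁₀[(Kₒ + α·Naₒ)/(Kᵢ + α·Naᵢ)].
10^(Vm/58.2) = 10^(42.6/58.2) = 5.3946
So 5.3946·(Kᵢ + α·Naᵢ) = Kₒ + α·Naₒ → α = (5.3946·103.0 − 8.71) / (108.0 − 5.3946·16.5)
α = (555.6 − 8.71) / (108.0 − 89.01) = 546.9/18.99 = 28.8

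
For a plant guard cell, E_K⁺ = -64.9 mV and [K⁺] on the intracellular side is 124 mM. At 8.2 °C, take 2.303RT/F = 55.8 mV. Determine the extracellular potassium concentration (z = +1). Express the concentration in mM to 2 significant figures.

8.5 mM

Nernst: E = (55.8/1) · log₁₀([out]/[in]), so log₁₀([out]/[in]) = -64.9 × 1 / 55.8 = -1.1631.
[out]/[in] = 10^(-1.1631) = 0.06869.
[out] = 0.06869 × 124 = 8.518 mM.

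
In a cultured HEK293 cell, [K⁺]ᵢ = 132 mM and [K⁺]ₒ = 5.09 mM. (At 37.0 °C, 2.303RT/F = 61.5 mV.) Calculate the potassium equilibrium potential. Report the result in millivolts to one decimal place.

E = (61.5/z) · log₁₀([K⁺]_out/[K⁺]_in) with z = +1.
= (61.5/1) · log₁₀(5.09/132) = 61.50 · log₁₀(0.03856)
= 61.50 · (-1.4139) = -86.95 mV

-87.0 mV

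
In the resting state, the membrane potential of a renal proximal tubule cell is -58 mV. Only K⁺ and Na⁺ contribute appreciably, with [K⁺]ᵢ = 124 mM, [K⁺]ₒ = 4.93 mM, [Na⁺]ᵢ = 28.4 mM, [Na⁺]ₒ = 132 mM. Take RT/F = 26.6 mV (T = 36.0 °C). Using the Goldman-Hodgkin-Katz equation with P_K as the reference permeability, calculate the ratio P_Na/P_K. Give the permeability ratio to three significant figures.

0.0705

Let α = P_Na/P_K. GHK: Vm = 26.6·ln[(Kₒ + α·Naₒ)/(Kᵢ + α·Naᵢ)].
e^(Vm/26.6) = e^(-58.0/26.6) = 0.11299
So 0.11299·(Kᵢ + α·Naᵢ) = Kₒ + α·Naₒ → α = (0.11299·124.0 − 4.93) / (132.0 − 0.11299·28.4)
α = (14.01 − 4.93) / (132.0 − 3.209) = 9.081/128.8 = 0.07051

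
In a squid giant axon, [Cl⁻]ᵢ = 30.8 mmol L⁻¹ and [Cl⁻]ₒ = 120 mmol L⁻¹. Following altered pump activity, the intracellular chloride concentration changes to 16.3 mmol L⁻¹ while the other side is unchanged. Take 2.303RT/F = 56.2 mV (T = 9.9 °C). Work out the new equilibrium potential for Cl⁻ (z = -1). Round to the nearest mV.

-49 mV

After the shift: [Cl⁻]_out = 120, [Cl⁻]_in = 16.3 mmol L⁻¹.
E_new = (56.2/-1)·log₁₀(120/16.3) = -56.20 · (0.8670) = -48.73 mV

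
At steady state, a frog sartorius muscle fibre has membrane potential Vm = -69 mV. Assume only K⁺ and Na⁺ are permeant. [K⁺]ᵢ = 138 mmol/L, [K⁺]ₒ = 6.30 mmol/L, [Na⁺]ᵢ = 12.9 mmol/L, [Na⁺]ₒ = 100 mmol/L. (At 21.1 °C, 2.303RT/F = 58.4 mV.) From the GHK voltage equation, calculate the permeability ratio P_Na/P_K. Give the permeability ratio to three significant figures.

Let α = P_Na/P_K. GHK: Vm = 58.4·log₁₀[(Kₒ + α·Naₒ)/(Kᵢ + α·Naᵢ)].
10^(Vm/58.4) = 10^(-69.0/58.4) = 0.065841
So 0.065841·(Kᵢ + α·Naᵢ) = Kₒ + α·Naₒ → α = (0.065841·138.0 − 6.3) / (100.0 − 0.065841·12.9)
α = (9.086 − 6.3) / (100.0 − 0.8493) = 2.786/99.15 = 0.0281

0.0281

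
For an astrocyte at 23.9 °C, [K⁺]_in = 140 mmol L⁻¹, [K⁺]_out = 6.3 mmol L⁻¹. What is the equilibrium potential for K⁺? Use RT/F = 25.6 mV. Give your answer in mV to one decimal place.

E = (25.6/z) · ln([K⁺]_out/[K⁺]_in) with z = +1.
= (25.6/1) · ln(6.3/140) = 25.60 · ln(0.045)
= 25.60 · (-3.1011) = -79.39 mV

-79.4 mV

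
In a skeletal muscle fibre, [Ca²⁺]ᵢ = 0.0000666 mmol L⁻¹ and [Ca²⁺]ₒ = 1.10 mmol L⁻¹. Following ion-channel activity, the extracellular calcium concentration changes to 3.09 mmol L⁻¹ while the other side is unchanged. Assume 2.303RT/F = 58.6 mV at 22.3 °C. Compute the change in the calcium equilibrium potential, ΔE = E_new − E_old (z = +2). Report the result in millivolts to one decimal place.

E_old = (58.6/2)·log₁₀(1.10/0.0000666) = 123.59 mV
E_new = (58.6/2)·log₁₀(3.09/0.0000666) = 136.73 mV
ΔE = 136.73 − (123.59) = 13.14 mV

13.1 mV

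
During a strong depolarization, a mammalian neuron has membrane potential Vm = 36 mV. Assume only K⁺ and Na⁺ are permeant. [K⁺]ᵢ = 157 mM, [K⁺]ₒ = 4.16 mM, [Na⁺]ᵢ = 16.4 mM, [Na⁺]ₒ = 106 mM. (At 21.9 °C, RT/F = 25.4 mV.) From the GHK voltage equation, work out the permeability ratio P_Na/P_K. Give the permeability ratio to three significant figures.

Let α = P_Na/P_K. GHK: Vm = 25.4·ln[(Kₒ + α·Naₒ)/(Kᵢ + α·Naᵢ)].
e^(Vm/25.4) = e^(36.0/25.4) = 4.1261
So 4.1261·(Kᵢ + α·Naᵢ) = Kₒ + α·Naₒ → α = (4.1261·157.0 − 4.16) / (106.0 − 4.1261·16.4)
α = (647.8 − 4.16) / (106.0 − 67.67) = 643.6/38.33 = 16.79

16.8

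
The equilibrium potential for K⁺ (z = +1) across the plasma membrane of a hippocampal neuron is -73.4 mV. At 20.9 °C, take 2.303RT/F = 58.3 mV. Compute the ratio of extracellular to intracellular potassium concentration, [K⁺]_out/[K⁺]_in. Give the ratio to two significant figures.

log₁₀([out]/[in]) = E·z/(58.3) = -73.4 × 1 / 58.3 = -1.2590
[out]/[in] = 10^(-1.2590) = 0.05508

0.055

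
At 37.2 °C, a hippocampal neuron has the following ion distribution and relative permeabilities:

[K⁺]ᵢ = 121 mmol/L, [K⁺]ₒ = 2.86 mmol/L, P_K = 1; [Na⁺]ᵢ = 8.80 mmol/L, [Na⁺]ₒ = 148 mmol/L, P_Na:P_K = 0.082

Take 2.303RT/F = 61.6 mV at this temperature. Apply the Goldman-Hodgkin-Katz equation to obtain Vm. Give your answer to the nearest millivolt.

-56 mV

Vm = 61.6 · log₁₀[(Σ P·[cation]ₒ + Σ P·[anion]ᵢ) / (Σ P·[cation]ᵢ + Σ P·[anion]ₒ)]
Numerator = 1×2.86 + 0.082×148 = 15
Denominator = 1×121 + 0.082×8.80 = 121.7
Vm = 61.6 · log₁₀(0.1232) = 61.6 × (-0.9094) = -56.02 mV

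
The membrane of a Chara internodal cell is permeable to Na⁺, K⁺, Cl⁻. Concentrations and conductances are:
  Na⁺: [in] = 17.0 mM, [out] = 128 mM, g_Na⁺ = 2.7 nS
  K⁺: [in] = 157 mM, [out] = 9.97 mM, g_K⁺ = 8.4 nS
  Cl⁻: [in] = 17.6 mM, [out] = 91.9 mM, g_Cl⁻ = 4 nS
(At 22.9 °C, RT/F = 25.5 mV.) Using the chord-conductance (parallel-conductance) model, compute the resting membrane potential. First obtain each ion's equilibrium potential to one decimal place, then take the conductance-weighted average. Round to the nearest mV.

-41 mV

E_Na⁺ = (25.5/1)·ln(128/17.0) = 51.5 mV
E_K⁺ = (25.5/1)·ln(9.97/157) = -70.3 mV
E_Cl⁻ = (25.5/-1)·ln(91.9/17.6) = -42.1 mV
Vm = (Σ gᵢEᵢ)/(Σ gᵢ) = (2.7·51.5 + 8.4·-70.3 + 4·-42.1) / (2.7 + 8.4 + 4)
= -619.87 / 15.1 = -41.05 mV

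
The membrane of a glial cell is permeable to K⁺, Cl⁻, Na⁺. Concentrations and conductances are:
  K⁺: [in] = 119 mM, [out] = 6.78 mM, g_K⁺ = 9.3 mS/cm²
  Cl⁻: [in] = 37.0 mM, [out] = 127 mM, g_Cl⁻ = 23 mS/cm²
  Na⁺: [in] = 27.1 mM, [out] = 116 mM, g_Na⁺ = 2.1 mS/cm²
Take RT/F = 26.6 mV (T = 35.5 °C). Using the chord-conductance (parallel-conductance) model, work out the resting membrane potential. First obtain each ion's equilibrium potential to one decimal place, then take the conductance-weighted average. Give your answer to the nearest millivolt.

-40 mV

E_K⁺ = (26.6/1)·ln(6.78/119) = -76.2 mV
E_Cl⁻ = (26.6/-1)·ln(127/37.0) = -32.8 mV
E_Na⁺ = (26.6/1)·ln(116/27.1) = 38.7 mV
Vm = (Σ gᵢEᵢ)/(Σ gᵢ) = (9.3·-76.2 + 23·-32.8 + 2.1·38.7) / (9.3 + 23 + 2.1)
= -1381.79 / 34.4 = -40.17 mV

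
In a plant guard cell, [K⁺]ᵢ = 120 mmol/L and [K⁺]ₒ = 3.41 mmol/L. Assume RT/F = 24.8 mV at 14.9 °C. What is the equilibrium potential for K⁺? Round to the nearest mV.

-88 mV

E = (24.8/z) · ln([K⁺]_out/[K⁺]_in) with z = +1.
= (24.8/1) · ln(3.41/120) = 24.80 · ln(0.02842)
= 24.80 · (-3.5608) = -88.31 mV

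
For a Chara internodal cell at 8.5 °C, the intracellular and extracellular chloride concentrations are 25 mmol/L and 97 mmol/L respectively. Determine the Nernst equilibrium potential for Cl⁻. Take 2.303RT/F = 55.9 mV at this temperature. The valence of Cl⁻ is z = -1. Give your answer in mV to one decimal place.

-32.9 mV

E = (55.9/z) · log₁₀([Cl⁻]_out/[Cl⁻]_in) with z = -1.
For an anion, dividing by z = -1 reverses the sign.
= (55.9/-1) · log₁₀(97/25) = -55.90 · log₁₀(3.88)
= -55.90 · (0.5888) = -32.92 mV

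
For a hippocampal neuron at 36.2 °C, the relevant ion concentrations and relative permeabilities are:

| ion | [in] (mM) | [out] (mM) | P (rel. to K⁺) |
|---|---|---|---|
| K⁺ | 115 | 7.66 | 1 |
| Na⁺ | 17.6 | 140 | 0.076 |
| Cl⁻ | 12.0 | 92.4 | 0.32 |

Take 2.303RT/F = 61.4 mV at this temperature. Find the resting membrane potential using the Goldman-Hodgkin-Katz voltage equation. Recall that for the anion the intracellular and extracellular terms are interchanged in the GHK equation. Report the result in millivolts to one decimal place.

Vm = 61.4 · log₁₀[(Σ P·[cation]ₒ + Σ P·[anion]ᵢ) / (Σ P·[cation]ᵢ + Σ P·[anion]ₒ)]
Numerator = 1×7.66 + 0.076×140 + 0.32×12.0 = 22.14
Denominator = 1×115 + 0.076×17.6 + 0.32×92.4 = 145.9
Vm = 61.4 · log₁₀(0.15174) = 61.4 × (-0.8189) = -50.28 mV

-50.3 mV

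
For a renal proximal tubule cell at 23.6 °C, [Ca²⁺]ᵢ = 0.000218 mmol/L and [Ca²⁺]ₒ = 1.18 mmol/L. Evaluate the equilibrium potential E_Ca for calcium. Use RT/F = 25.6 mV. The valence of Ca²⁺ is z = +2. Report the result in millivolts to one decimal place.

E = (25.6/z) · ln([Ca²⁺]_out/[Ca²⁺]_in) with z = +2.
= (25.6/2) · ln(1.18/0.000218) = 12.80 · ln(5413)
= 12.80 · (8.5965) = 110.04 mV

110.0 mV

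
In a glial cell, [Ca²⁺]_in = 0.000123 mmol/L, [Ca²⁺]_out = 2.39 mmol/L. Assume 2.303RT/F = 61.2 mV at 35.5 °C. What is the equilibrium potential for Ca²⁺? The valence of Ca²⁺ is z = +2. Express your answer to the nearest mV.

E = (61.2/z) · log₁₀([Ca²⁺]_out/[Ca²⁺]_in) with z = +2.
= (61.2/2) · log₁₀(2.39/0.000123) = 30.60 · log₁₀(1.943e+04)
= 30.60 · (4.2885) = 131.23 mV

131 mV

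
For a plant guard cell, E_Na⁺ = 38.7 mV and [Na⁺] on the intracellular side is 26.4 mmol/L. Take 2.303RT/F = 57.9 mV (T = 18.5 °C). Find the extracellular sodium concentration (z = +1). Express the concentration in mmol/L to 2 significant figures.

Nernst: E = (57.9/1) · log₁₀([out]/[in]), so log₁₀([out]/[in]) = 38.7 × 1 / 57.9 = 0.6684.
[out]/[in] = 10^(0.6684) = 4.66.
[out] = 4.66 × 26.4 = 123 mmol/L.

120 mmol/L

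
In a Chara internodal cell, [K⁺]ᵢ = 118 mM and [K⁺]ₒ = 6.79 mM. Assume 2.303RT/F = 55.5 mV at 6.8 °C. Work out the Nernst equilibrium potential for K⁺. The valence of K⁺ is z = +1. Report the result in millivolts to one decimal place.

-68.8 mV

E = (55.5/z) · log₁₀([K⁺]_out/[K⁺]_in) with z = +1.
= (55.5/1) · log₁₀(6.79/118) = 55.50 · log₁₀(0.05754)
= 55.50 · (-1.2400) = -68.82 mV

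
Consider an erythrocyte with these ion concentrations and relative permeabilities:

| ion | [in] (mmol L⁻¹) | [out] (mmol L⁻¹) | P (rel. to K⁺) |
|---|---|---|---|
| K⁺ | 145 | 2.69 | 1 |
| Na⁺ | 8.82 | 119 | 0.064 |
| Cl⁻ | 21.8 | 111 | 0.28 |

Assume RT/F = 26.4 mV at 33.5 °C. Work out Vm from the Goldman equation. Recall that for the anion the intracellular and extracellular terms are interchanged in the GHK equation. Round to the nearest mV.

Vm = 26.4 · ln[(Σ P·[cation]ₒ + Σ P·[anion]ᵢ) / (Σ P·[cation]ᵢ + Σ P·[anion]ₒ)]
Numerator = 1×2.69 + 0.064×119 + 0.28×21.8 = 16.41
Denominator = 1×145 + 0.064×8.82 + 0.28×111 = 176.6
Vm = 26.4 · ln(0.092898) = 26.4 × (-2.3762) = -62.73 mV

-63 mV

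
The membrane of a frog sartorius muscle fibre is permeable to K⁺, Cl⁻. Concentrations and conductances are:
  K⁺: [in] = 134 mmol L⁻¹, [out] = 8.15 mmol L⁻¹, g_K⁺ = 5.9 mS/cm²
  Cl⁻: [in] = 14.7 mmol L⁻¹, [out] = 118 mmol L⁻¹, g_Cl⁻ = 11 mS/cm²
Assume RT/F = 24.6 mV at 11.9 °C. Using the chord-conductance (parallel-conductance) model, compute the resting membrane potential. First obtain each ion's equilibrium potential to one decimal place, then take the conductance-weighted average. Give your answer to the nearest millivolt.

E_K⁺ = (24.6/1)·ln(8.15/134) = -68.9 mV
E_Cl⁻ = (24.6/-1)·ln(118/14.7) = -51.2 mV
Vm = (Σ gᵢEᵢ)/(Σ gᵢ) = (5.9·-68.9 + 11·-51.2) / (5.9 + 11)
= -969.71 / 16.9 = -57.38 mV

-57 mV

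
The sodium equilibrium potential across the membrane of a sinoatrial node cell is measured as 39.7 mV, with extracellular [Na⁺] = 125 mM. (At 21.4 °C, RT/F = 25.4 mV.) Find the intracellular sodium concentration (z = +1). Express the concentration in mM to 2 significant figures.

Nernst: E = (25.4/1) · ln([out]/[in]), so ln([out]/[in]) = 39.7 × 1 / 25.4 = 1.5630.
[out]/[in] = e^(1.5630) = 4.773.
[in] = 125 / 4.773 = 26.19 mM.

26 mM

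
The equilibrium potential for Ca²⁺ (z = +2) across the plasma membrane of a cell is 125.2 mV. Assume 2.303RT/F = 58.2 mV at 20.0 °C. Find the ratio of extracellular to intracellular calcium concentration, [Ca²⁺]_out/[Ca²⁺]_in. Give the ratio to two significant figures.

20000

log₁₀([out]/[in]) = E·z/(58.2) = 125.2 × 2 / 58.2 = 4.3024
[out]/[in] = 10^(4.3024) = 2.006e+04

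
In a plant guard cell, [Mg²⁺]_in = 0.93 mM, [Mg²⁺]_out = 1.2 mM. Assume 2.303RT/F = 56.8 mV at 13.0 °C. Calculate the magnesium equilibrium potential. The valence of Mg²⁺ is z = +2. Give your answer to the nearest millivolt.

E = (56.8/z) · log₁₀([Mg²⁺]_out/[Mg²⁺]_in) with z = +2.
= (56.8/2) · log₁₀(1.2/0.93) = 28.40 · log₁₀(1.29)
= 28.40 · (0.1107) = 3.14 mV

3 mV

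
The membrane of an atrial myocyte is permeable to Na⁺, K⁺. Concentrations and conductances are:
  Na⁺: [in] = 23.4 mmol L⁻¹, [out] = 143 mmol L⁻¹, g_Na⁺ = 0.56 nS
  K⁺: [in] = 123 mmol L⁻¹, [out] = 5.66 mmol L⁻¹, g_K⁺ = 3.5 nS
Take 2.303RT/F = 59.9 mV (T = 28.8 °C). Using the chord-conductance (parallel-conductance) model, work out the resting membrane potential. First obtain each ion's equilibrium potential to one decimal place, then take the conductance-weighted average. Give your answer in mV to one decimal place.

-62.6 mV

E_Na⁺ = (59.9/1)·log₁₀(143/23.4) = 47.1 mV
E_K⁺ = (59.9/1)·log₁₀(5.66/123) = -80.1 mV
Vm = (Σ gᵢEᵢ)/(Σ gᵢ) = (0.56·47.1 + 3.5·-80.1) / (0.56 + 3.5)
= -253.97 / 4.06 = -62.56 mV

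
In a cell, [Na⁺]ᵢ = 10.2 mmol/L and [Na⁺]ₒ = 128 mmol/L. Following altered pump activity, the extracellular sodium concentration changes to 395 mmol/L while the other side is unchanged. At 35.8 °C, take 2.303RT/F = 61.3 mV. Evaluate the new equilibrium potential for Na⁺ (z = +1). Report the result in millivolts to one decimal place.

97.3 mV

After the shift: [Na⁺]_out = 395, [Na⁺]_in = 10.2 mmol/L.
E_new = (61.3/1)·log₁₀(395/10.2) = 61.30 · (1.5880) = 97.34 mV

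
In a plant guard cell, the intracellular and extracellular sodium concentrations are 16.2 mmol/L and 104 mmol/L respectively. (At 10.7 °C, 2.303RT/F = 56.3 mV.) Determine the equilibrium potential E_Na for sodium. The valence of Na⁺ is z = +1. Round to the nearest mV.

E = (56.3/z) · log₁₀([Na⁺]_out/[Na⁺]_in) with z = +1.
= (56.3/1) · log₁₀(104/16.2) = 56.30 · log₁₀(6.42)
= 56.30 · (0.8075) = 45.46 mV

45 mV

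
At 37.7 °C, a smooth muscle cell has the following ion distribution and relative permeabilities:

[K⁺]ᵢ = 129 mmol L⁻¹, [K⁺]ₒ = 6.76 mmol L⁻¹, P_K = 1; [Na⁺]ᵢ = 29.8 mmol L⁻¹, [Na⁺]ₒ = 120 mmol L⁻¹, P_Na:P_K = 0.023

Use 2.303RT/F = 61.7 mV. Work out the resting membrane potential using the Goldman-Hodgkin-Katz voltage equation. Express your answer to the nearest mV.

-70 mV

Vm = 61.7 · log₁₀[(Σ P·[cation]ₒ + Σ P·[anion]ᵢ) / (Σ P·[cation]ᵢ + Σ P·[anion]ₒ)]
Numerator = 1×6.76 + 0.023×120 = 9.52
Denominator = 1×129 + 0.023×29.8 = 129.7
Vm = 61.7 · log₁₀(0.073408) = 61.7 × (-1.1343) = -69.98 mV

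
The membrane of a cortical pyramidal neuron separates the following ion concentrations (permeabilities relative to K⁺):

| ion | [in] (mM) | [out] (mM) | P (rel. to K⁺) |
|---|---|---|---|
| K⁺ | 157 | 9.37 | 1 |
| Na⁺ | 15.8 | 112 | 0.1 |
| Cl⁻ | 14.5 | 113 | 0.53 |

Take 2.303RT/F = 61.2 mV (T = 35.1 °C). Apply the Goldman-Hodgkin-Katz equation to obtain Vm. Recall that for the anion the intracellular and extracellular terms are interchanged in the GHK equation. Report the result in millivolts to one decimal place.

-54.4 mV

Vm = 61.2 · log₁₀[(Σ P·[cation]ₒ + Σ P·[anion]ᵢ) / (Σ P·[cation]ᵢ + Σ P·[anion]ₒ)]
Numerator = 1×9.37 + 0.1×112 + 0.53×14.5 = 28.26
Denominator = 1×157 + 0.1×15.8 + 0.53×113 = 218.5
Vm = 61.2 · log₁₀(0.12933) = 61.2 × (-0.8883) = -54.36 mV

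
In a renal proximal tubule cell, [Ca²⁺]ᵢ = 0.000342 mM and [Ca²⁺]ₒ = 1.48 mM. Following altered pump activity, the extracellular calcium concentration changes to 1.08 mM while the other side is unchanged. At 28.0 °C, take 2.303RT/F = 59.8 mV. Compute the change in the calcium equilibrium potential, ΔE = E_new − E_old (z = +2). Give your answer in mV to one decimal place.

-4.1 mV

E_old = (59.8/2)·log₁₀(1.48/0.000342) = 108.72 mV
E_new = (59.8/2)·log₁₀(1.08/0.000342) = 104.63 mV
ΔE = 104.63 − (108.72) = -4.09 mV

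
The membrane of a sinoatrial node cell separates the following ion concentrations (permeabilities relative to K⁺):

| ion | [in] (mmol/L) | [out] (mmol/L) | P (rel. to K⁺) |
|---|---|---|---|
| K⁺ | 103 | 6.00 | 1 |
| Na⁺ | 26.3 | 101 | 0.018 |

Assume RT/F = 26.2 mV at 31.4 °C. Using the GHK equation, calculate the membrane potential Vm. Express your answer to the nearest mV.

Vm = 26.2 · ln[(Σ P·[cation]ₒ + Σ P·[anion]ᵢ) / (Σ P·[cation]ᵢ + Σ P·[anion]ₒ)]
Numerator = 1×6.00 + 0.018×101 = 7.818
Denominator = 1×103 + 0.018×26.3 = 103.5
Vm = 26.2 · ln(0.075556) = 26.2 × (-2.5829) = -67.67 mV

-68 mV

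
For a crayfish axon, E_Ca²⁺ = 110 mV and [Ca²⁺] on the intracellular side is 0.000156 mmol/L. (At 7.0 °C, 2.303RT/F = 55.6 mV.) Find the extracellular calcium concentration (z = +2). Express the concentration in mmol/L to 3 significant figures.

1.41 mmol/L

Nernst: E = (55.6/2) · log₁₀([out]/[in]), so log₁₀([out]/[in]) = 110.0 × 2 / 55.6 = 3.9568.
[out]/[in] = 10^(3.9568) = 9054.
[out] = 9054 × 0.000156 = 1.412 mmol/L.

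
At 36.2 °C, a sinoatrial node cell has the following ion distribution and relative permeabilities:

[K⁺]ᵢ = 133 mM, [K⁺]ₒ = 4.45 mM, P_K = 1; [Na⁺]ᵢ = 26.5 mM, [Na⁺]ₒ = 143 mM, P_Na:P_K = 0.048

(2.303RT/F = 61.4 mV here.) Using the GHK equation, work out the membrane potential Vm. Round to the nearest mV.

Vm = 61.4 · log₁₀[(Σ P·[cation]ₒ + Σ P·[anion]ᵢ) / (Σ P·[cation]ᵢ + Σ P·[anion]ₒ)]
Numerator = 1×4.45 + 0.048×143 = 11.31
Denominator = 1×133 + 0.048×26.5 = 134.3
Vm = 61.4 · log₁₀(0.084262) = 61.4 × (-1.0744) = -65.97 mV

-66 mV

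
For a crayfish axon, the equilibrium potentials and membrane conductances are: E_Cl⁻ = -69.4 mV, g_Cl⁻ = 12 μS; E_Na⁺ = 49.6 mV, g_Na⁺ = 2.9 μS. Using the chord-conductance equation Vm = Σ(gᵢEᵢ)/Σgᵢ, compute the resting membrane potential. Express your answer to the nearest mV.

Σ gᵢEᵢ = 12·(-69.4) + 2.9·(49.6) = -688.96
Σ gᵢ = 12 + 2.9 = 14.9
Vm = -688.96 / 14.9 = -46.24 mV

-46 mV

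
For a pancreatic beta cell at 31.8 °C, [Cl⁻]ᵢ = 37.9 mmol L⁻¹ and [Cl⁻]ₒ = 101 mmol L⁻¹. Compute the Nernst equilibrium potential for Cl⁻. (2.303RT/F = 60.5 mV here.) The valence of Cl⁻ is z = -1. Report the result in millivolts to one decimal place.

E = (60.5/z) · log₁₀([Cl⁻]_out/[Cl⁻]_in) with z = -1.
For an anion, dividing by z = -1 reverses the sign.
= (60.5/-1) · log₁₀(101/37.9) = -60.50 · log₁₀(2.665)
= -60.50 · (0.4257) = -25.75 mV

-25.8 mV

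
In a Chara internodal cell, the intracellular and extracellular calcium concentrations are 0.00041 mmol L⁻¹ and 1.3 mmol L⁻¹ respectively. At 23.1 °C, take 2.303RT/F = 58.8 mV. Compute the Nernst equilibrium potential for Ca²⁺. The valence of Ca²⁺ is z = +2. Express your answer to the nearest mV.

E = (58.8/z) · log₁₀([Ca²⁺]_out/[Ca²⁺]_in) with z = +2.
= (58.8/2) · log₁₀(1.3/0.00041) = 29.40 · log₁₀(3171)
= 29.40 · (3.5012) = 102.93 mV

103 mV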